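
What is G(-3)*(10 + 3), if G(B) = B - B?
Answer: 0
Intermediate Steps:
G(B) = 0
G(-3)*(10 + 3) = 0*(10 + 3) = 0*13 = 0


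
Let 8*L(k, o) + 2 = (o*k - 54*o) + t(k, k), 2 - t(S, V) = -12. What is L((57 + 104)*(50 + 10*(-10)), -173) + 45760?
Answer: 442021/2 ≈ 2.2101e+5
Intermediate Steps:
t(S, V) = 14 (t(S, V) = 2 - 1*(-12) = 2 + 12 = 14)
L(k, o) = 3/2 - 27*o/4 + k*o/8 (L(k, o) = -1/4 + ((o*k - 54*o) + 14)/8 = -1/4 + ((k*o - 54*o) + 14)/8 = -1/4 + ((-54*o + k*o) + 14)/8 = -1/4 + (14 - 54*o + k*o)/8 = -1/4 + (7/4 - 27*o/4 + k*o/8) = 3/2 - 27*o/4 + k*o/8)
L((57 + 104)*(50 + 10*(-10)), -173) + 45760 = (3/2 - 27/4*(-173) + (1/8)*((57 + 104)*(50 + 10*(-10)))*(-173)) + 45760 = (3/2 + 4671/4 + (1/8)*(161*(50 - 100))*(-173)) + 45760 = (3/2 + 4671/4 + (1/8)*(161*(-50))*(-173)) + 45760 = (3/2 + 4671/4 + (1/8)*(-8050)*(-173)) + 45760 = (3/2 + 4671/4 + 696325/4) + 45760 = 350501/2 + 45760 = 442021/2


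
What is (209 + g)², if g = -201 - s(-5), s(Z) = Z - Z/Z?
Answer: 196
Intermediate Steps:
s(Z) = -1 + Z (s(Z) = Z - 1*1 = Z - 1 = -1 + Z)
g = -195 (g = -201 - (-1 - 5) = -201 - 1*(-6) = -201 + 6 = -195)
(209 + g)² = (209 - 195)² = 14² = 196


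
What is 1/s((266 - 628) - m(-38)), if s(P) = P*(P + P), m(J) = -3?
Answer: 1/257762 ≈ 3.8795e-6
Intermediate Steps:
s(P) = 2*P² (s(P) = P*(2*P) = 2*P²)
1/s((266 - 628) - m(-38)) = 1/(2*((266 - 628) - 1*(-3))²) = 1/(2*(-362 + 3)²) = 1/(2*(-359)²) = 1/(2*128881) = 1/257762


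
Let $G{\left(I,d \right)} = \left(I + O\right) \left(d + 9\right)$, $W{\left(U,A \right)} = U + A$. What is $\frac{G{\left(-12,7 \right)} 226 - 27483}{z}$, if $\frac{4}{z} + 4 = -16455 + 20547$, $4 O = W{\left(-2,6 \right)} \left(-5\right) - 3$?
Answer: $-93683674$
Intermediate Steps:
$W{\left(U,A \right)} = A + U$
$O = - \frac{23}{4}$ ($O = \frac{\left(6 - 2\right) \left(-5\right) - 3}{4} = \frac{4 \left(-5\right) - 3}{4} = \frac{-20 - 3}{4} = \frac{1}{4} \left(-23\right) = - \frac{23}{4} \approx -5.75$)
$z = \frac{1}{1022}$ ($z = \frac{4}{-4 + \left(-16455 + 20547\right)} = \frac{4}{-4 + 4092} = \frac{4}{4088} = 4 \cdot \frac{1}{4088} = \frac{1}{1022} \approx 0.00097847$)
$G{\left(I,d \right)} = \left(9 + d\right) \left(- \frac{23}{4} + I\right)$ ($G{\left(I,d \right)} = \left(I - \frac{23}{4}\right) \left(d + 9\right) = \left(- \frac{23}{4} + I\right) \left(9 + d\right) = \left(9 + d\right) \left(- \frac{23}{4} + I\right)$)
$\frac{G{\left(-12,7 \right)} 226 - 27483}{z} = \left(\left(- \frac{207}{4} + 9 \left(-12\right) - \frac{161}{4} - 84\right) 226 - 27483\right) \frac{1}{\frac{1}{1022}} = \left(\left(- \frac{207}{4} - 108 - \frac{161}{4} - 84\right) 226 - 27483\right) 1022 = \left(\left(-284\right) 226 - 27483\right) 1022 = \left(-64184 - 27483\right) 1022 = \left(-91667\right) 1022 = -93683674$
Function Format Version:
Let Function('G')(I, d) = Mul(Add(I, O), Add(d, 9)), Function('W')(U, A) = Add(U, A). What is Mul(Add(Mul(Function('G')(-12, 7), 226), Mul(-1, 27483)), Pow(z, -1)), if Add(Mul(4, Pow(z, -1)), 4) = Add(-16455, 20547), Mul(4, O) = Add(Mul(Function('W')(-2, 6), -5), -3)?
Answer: -93683674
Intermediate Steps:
Function('W')(U, A) = Add(A, U)
O = Rational(-23, 4) (O = Mul(Rational(1, 4), Add(Mul(Add(6, -2), -5), -3)) = Mul(Rational(1, 4), Add(Mul(4, -5), -3)) = Mul(Rational(1, 4), Add(-20, -3)) = Mul(Rational(1, 4), -23) = Rational(-23, 4) ≈ -5.7500)
z = Rational(1, 1022) (z = Mul(4, Pow(Add(-4, Add(-16455, 20547)), -1)) = Mul(4, Pow(Add(-4, 4092), -1)) = Mul(4, Pow(4088, -1)) = Mul(4, Rational(1, 4088)) = Rational(1, 1022) ≈ 0.00097847)
Function('G')(I, d) = Mul(Add(9, d), Add(Rational(-23, 4), I)) (Function('G')(I, d) = Mul(Add(I, Rational(-23, 4)), Add(d, 9)) = Mul(Add(Rational(-23, 4), I), Add(9, d)) = Mul(Add(9, d), Add(Rational(-23, 4), I)))
Mul(Add(Mul(Function('G')(-12, 7), 226), Mul(-1, 27483)), Pow(z, -1)) = Mul(Add(Mul(Add(Rational(-207, 4), Mul(9, -12), Mul(Rational(-23, 4), 7), Mul(-12, 7)), 226), Mul(-1, 27483)), Pow(Rational(1, 1022), -1)) = Mul(Add(Mul(Add(Rational(-207, 4), -108, Rational(-161, 4), -84), 226), -27483), 1022) = Mul(Add(Mul(-284, 226), -27483), 1022) = Mul(Add(-64184, -27483), 1022) = Mul(-91667, 1022) = -93683674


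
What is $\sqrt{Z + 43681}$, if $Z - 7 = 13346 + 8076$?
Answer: $\sqrt{65110} \approx 255.17$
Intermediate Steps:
$Z = 21429$ ($Z = 7 + \left(13346 + 8076\right) = 7 + 21422 = 21429$)
$\sqrt{Z + 43681} = \sqrt{21429 + 43681} = \sqrt{65110}$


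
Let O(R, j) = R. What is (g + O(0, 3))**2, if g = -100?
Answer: 10000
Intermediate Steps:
(g + O(0, 3))**2 = (-100 + 0)**2 = (-100)**2 = 10000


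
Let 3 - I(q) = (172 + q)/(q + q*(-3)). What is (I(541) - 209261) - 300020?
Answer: -551038083/1082 ≈ -5.0928e+5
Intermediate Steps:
I(q) = 3 + (172 + q)/(2*q) (I(q) = 3 - (172 + q)/(q + q*(-3)) = 3 - (172 + q)/(q - 3*q) = 3 - (172 + q)/((-2*q)) = 3 - (172 + q)*(-1/(2*q)) = 3 - (-1)*(172 + q)/(2*q) = 3 + (172 + q)/(2*q))
(I(541) - 209261) - 300020 = ((7/2 + 86/541) - 209261) - 300020 = (3959/1082 - 209261) - 300020 = -226416443/1082 - 300020 = -551038083/1082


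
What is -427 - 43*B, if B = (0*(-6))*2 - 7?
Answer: -126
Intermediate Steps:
B = -7 (B = 0*2 - 7 = 0 - 7 = -7)
-427 - 43*B = -427 - 43*(-7) = -427 + 301 = -126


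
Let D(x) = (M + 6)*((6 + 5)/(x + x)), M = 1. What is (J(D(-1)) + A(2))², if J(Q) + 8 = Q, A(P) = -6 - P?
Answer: 11881/4 ≈ 2970.3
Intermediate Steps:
D(x) = 77/(2*x) (D(x) = (1 + 6)*((6 + 5)/(x + x)) = 7*(11/((2*x))) = 7*(11*(1/(2*x))) = 7*(11/(2*x)) = 77/(2*x))
J(Q) = -8 + Q
(J(D(-1)) + A(2))² = ((-8 + (77/2)/(-1)) + (-6 - 1*2))² = ((-8 + (77/2)*(-1)) + (-6 - 2))² = ((-8 - 77/2) - 8)² = (-93/2 - 8)² = (-109/2)² = 11881/4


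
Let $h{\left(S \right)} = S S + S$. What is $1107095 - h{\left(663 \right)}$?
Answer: $666863$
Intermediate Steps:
$h{\left(S \right)} = S + S^{2}$ ($h{\left(S \right)} = S^{2} + S = S + S^{2}$)
$1107095 - h{\left(663 \right)} = 1107095 - 663 \left(1 + 663\right) = 1107095 - 663 \cdot 664 = 1107095 - 440232 = 666863$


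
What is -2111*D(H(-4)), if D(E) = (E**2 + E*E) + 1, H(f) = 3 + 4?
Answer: -208989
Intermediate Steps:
H(f) = 7
D(E) = 1 + 2*E**2 (D(E) = (E**2 + E**2) + 1 = 2*E**2 + 1 = 1 + 2*E**2)
-2111*D(H(-4)) = -2111*(1 + 2*7**2) = -2111*(1 + 2*49) = -2111*(1 + 98) = -2111*99 = -208989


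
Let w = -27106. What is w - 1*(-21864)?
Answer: -5242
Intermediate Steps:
w - 1*(-21864) = -27106 - 1*(-21864) = -27106 + 21864 = -5242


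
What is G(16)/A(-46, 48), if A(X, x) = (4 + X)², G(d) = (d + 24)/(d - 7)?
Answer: 10/3969 ≈ 0.0025195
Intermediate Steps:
G(d) = (24 + d)/(-7 + d)
G(16)/A(-46, 48) = ((24 + 16)/(-7 + 16))/((4 - 46)²) = (40/9)/((-42)²) = ((⅑)*40)/1764 = (40/9)*(1/1764) = 10/3969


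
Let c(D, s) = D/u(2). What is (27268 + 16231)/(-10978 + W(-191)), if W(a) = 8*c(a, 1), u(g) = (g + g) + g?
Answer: -130497/33698 ≈ -3.8725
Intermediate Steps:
u(g) = 3*g (u(g) = 2*g + g = 3*g)
c(D, s) = D/6 (c(D, s) = D/((3*2)) = D/6)
W(a) = 4*a/3 (W(a) = 8*(a/6) = 4*a/3)
(27268 + 16231)/(-10978 + W(-191)) = (27268 + 16231)/(-10978 + (4/3)*(-191)) = 43499/(-10978 - 764/3) = 43499/(-33698/3) = 43499*(-3/33698) = -130497/33698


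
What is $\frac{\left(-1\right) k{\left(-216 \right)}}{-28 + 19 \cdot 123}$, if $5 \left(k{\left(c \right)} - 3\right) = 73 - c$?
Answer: $- \frac{304}{11545} \approx -0.026332$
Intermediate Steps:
$k{\left(c \right)} = \frac{88}{5} - \frac{c}{5}$ ($k{\left(c \right)} = 3 + \frac{73 - c}{5} = 3 - \left(- \frac{73}{5} + \frac{c}{5}\right) = \frac{88}{5} - \frac{c}{5}$)
$\frac{\left(-1\right) k{\left(-216 \right)}}{-28 + 19 \cdot 123} = \frac{\left(-1\right) \left(\frac{88}{5} - - \frac{216}{5}\right)}{-28 + 19 \cdot 123} = \frac{\left(-1\right) \left(\frac{88}{5} + \frac{216}{5}\right)}{-28 + 2337} = \frac{\left(-1\right) \frac{304}{5}}{2309} = \left(- \frac{304}{5}\right) \frac{1}{2309} = - \frac{304}{11545}$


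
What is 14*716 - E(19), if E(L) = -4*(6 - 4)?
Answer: 10032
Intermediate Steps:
E(L) = -8 (E(L) = -4*2 = -8)
14*716 - E(19) = 14*716 - 1*(-8) = 10024 + 8 = 10032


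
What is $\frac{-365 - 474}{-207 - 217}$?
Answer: $\frac{839}{424} \approx 1.9788$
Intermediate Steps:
$\frac{-365 - 474}{-207 - 217} = - \frac{839}{-424} = \left(-839\right) \left(- \frac{1}{424}\right) = \frac{839}{424}$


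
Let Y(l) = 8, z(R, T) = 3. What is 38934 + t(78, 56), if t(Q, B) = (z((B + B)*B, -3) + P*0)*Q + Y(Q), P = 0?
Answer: 39176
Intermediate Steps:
t(Q, B) = 8 + 3*Q (t(Q, B) = (3 + 0*0)*Q + 8 = (3 + 0)*Q + 8 = 3*Q + 8 = 8 + 3*Q)
38934 + t(78, 56) = 38934 + (8 + 3*78) = 38934 + (8 + 234) = 38934 + 242 = 39176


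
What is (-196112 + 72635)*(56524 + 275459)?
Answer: -40992264891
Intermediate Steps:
(-196112 + 72635)*(56524 + 275459) = -123477*331983 = -40992264891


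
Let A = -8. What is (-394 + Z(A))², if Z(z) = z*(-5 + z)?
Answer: 84100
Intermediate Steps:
(-394 + Z(A))² = (-394 - 8*(-5 - 8))² = (-394 - 8*(-13))² = (-394 + 104)² = (-290)² = 84100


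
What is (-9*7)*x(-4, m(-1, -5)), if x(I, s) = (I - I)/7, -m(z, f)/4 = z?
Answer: 0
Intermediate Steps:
m(z, f) = -4*z
x(I, s) = 0 (x(I, s) = 0*(⅐) = 0)
(-9*7)*x(-4, m(-1, -5)) = -9*7*0 = -63*0 = 0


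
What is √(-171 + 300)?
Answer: √129 ≈ 11.358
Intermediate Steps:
√(-171 + 300) = √129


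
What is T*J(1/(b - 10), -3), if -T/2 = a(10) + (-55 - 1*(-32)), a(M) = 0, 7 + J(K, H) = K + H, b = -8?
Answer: -4163/9 ≈ -462.56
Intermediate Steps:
J(K, H) = -7 + H + K (J(K, H) = -7 + (K + H) = -7 + (H + K) = -7 + H + K)
T = 46 (T = -2*(0 + (-55 - 1*(-32))) = -2*(0 + (-55 + 32)) = -2*(0 - 23) = -2*(-23) = 46)
T*J(1/(b - 10), -3) = 46*(-7 - 3 + 1/(-8 - 10)) = 46*(-7 - 3 + 1/(-18)) = 46*(-7 - 3 - 1/18) = 46*(-181/18) = -4163/9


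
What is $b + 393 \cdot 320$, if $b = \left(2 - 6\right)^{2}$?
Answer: $125776$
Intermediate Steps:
$b = 16$ ($b = \left(-4\right)^{2} = 16$)
$b + 393 \cdot 320 = 16 + 393 \cdot 320 = 16 + 125760 = 125776$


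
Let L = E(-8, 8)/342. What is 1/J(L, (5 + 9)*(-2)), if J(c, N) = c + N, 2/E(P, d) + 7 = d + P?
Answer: -1197/33517 ≈ -0.035713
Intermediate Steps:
E(P, d) = 2/(-7 + P + d) (E(P, d) = 2/(-7 + (d + P)) = 2/(-7 + (P + d)) = 2/(-7 + P + d))
L = -1/1197 (L = (2/(-7 - 8 + 8))/342 = (2/(-7))*(1/342) = (2*(-1/7))*(1/342) = -2/7*1/342 = -1/1197 ≈ -0.00083542)
J(c, N) = N + c
1/J(L, (5 + 9)*(-2)) = 1/((5 + 9)*(-2) - 1/1197) = 1/(14*(-2) - 1/1197) = 1/(-28 - 1/1197) = 1/(-33517/1197) = -1197/33517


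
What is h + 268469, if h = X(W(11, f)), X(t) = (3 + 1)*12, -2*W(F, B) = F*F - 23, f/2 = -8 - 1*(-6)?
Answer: 268517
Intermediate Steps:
f = -4 (f = 2*(-8 - 1*(-6)) = 2*(-8 + 6) = 2*(-2) = -4)
W(F, B) = 23/2 - F**2/2 (W(F, B) = -(F*F - 23)/2 = -(F**2 - 23)/2 = -(-23 + F**2)/2 = 23/2 - F**2/2)
X(t) = 48 (X(t) = 4*12 = 48)
h = 48
h + 268469 = 48 + 268469 = 268517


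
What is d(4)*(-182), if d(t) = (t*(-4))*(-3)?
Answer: -8736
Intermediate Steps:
d(t) = 12*t (d(t) = -4*t*(-3) = 12*t)
d(4)*(-182) = (12*4)*(-182) = 48*(-182) = -8736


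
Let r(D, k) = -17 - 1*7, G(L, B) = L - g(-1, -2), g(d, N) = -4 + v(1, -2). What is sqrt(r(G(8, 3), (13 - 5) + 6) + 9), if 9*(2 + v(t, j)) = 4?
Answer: I*sqrt(15) ≈ 3.873*I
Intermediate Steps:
v(t, j) = -14/9 (v(t, j) = -2 + (1/9)*4 = -2 + 4/9 = -14/9)
g(d, N) = -50/9 (g(d, N) = -4 - 14/9 = -50/9)
G(L, B) = 50/9 + L (G(L, B) = L - 1*(-50/9) = L + 50/9 = 50/9 + L)
r(D, k) = -24 (r(D, k) = -17 - 7 = -24)
sqrt(r(G(8, 3), (13 - 5) + 6) + 9) = sqrt(-24 + 9) = sqrt(-15) = I*sqrt(15)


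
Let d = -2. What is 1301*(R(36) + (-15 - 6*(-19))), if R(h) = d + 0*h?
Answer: 126197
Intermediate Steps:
R(h) = -2 (R(h) = -2 + 0*h = -2 + 0 = -2)
1301*(R(36) + (-15 - 6*(-19))) = 1301*(-2 + (-15 - 6*(-19))) = 1301*(-2 + (-15 + 114)) = 1301*(-2 + 99) = 1301*97 = 126197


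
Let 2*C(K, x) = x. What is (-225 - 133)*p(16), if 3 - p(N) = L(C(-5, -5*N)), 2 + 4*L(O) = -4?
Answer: -1611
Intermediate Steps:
C(K, x) = x/2
L(O) = -3/2 (L(O) = -½ + (¼)*(-4) = -½ - 1 = -3/2)
p(N) = 9/2 (p(N) = 3 - 1*(-3/2) = 3 + 3/2 = 9/2)
(-225 - 133)*p(16) = (-225 - 133)*(9/2) = -358*9/2 = -1611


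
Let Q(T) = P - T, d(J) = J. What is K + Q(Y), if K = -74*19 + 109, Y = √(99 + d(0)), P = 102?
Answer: -1195 - 3*√11 ≈ -1204.9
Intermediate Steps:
Y = 3*√11 (Y = √(99 + 0) = √99 = 3*√11 ≈ 9.9499)
Q(T) = 102 - T
K = -1297 (K = -1406 + 109 = -1297)
K + Q(Y) = -1297 + (102 - 3*√11) = -1195 - 3*√11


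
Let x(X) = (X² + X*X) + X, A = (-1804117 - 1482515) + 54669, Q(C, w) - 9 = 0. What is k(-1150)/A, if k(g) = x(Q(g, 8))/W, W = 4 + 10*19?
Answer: -19/69666758 ≈ -2.7273e-7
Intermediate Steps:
Q(C, w) = 9 (Q(C, w) = 9 + 0 = 9)
W = 194 (W = 4 + 190 = 194)
A = -3231963 (A = -3286632 + 54669 = -3231963)
x(X) = X + 2*X² (x(X) = (X² + X²) + X = 2*X² + X = X + 2*X²)
k(g) = 171/194 (k(g) = (9*(1 + 2*9))/194 = (9*(1 + 18))*(1/194) = (9*19)*(1/194) = 171*(1/194) = 171/194)
k(-1150)/A = (171/194)/(-3231963) = (171/194)*(-1/3231963) = -19/69666758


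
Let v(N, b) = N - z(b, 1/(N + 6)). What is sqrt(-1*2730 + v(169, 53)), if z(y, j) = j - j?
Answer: I*sqrt(2561) ≈ 50.606*I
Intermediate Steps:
z(y, j) = 0
v(N, b) = N (v(N, b) = N - 1*0 = N + 0 = N)
sqrt(-1*2730 + v(169, 53)) = sqrt(-1*2730 + 169) = sqrt(-2730 + 169) = sqrt(-2561) = I*sqrt(2561)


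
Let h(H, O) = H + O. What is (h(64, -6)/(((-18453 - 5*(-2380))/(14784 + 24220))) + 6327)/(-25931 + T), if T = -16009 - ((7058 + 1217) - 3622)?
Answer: -39198599/305323929 ≈ -0.12838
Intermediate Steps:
T = -20662 (T = -16009 - (8275 - 3622) = -16009 - 1*4653 = -16009 - 4653 = -20662)
(h(64, -6)/(((-18453 - 5*(-2380))/(14784 + 24220))) + 6327)/(-25931 + T) = ((64 - 6)/(((-18453 - 5*(-2380))/(14784 + 24220))) + 6327)/(-25931 - 20662) = (58/(((-18453 + 11900)/39004)) + 6327)/(-46593) = (58/((-6553*1/39004)) + 6327)*(-1/46593) = (58/(-6553/39004) + 6327)*(-1/46593) = (58*(-39004/6553) + 6327)*(-1/46593) = (-2262232/6553 + 6327)*(-1/46593) = (39198599/6553)*(-1/46593) = -39198599/305323929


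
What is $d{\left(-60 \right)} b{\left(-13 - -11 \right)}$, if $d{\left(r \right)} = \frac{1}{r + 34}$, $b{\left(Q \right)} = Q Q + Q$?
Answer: $- \frac{1}{13} \approx -0.076923$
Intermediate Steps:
$b{\left(Q \right)} = Q + Q^{2}$ ($b{\left(Q \right)} = Q^{2} + Q = Q + Q^{2}$)
$d{\left(r \right)} = \frac{1}{34 + r}$
$d{\left(-60 \right)} b{\left(-13 - -11 \right)} = \frac{\left(-13 - -11\right) \left(1 - 2\right)}{34 - 60} = \frac{\left(-13 + 11\right) \left(1 + \left(-13 + 11\right)\right)}{-26} = - \frac{\left(-2\right) \left(1 - 2\right)}{26} = - \frac{\left(-2\right) \left(-1\right)}{26} = \left(- \frac{1}{26}\right) 2 = - \frac{1}{13}$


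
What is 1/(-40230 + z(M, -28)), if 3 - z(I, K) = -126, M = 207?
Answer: -1/40101 ≈ -2.4937e-5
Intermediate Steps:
z(I, K) = 129 (z(I, K) = 3 - 1*(-126) = 3 + 126 = 129)
1/(-40230 + z(M, -28)) = 1/(-40230 + 129) = 1/(-40101) = -1/40101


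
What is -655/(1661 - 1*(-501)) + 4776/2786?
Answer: 21359/15134 ≈ 1.4113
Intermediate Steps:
-655/(1661 - 1*(-501)) + 4776/2786 = -655/(1661 + 501) + 4776*(1/2786) = -655/2162 + 12/7 = 21359/15134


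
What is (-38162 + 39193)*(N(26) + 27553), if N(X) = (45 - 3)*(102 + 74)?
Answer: 36028295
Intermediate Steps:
N(X) = 7392 (N(X) = 42*176 = 7392)
(-38162 + 39193)*(N(26) + 27553) = (-38162 + 39193)*(7392 + 27553) = 1031*34945 = 36028295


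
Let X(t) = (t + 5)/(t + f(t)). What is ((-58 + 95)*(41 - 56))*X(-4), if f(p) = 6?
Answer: -555/2 ≈ -277.50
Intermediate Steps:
X(t) = (5 + t)/(6 + t) (X(t) = (t + 5)/(t + 6) = (5 + t)/(6 + t))
((-58 + 95)*(41 - 56))*X(-4) = ((-58 + 95)*(41 - 56))*((5 - 4)/(6 - 4)) = (37*(-15))*(1/2) = -555/2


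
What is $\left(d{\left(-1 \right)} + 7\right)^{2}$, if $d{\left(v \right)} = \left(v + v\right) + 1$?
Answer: $36$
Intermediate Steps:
$d{\left(v \right)} = 1 + 2 v$ ($d{\left(v \right)} = 2 v + 1 = 1 + 2 v$)
$\left(d{\left(-1 \right)} + 7\right)^{2} = \left(\left(1 + 2 \left(-1\right)\right) + 7\right)^{2} = \left(\left(1 - 2\right) + 7\right)^{2} = \left(-1 + 7\right)^{2} = 6^{2} = 36$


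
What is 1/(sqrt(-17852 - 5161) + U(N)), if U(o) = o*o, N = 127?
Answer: 16129/260167654 - 3*I*sqrt(2557)/260167654 ≈ 6.1995e-5 - 5.8309e-7*I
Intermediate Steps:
U(o) = o**2
1/(sqrt(-17852 - 5161) + U(N)) = 1/(sqrt(-17852 - 5161) + 127**2) = 1/(sqrt(-23013) + 16129) = 1/(3*I*sqrt(2557) + 16129) = 1/(16129 + 3*I*sqrt(2557))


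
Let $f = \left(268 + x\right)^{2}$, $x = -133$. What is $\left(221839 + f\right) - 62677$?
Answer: $177387$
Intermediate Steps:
$f = 18225$ ($f = \left(268 - 133\right)^{2} = 135^{2} = 18225$)
$\left(221839 + f\right) - 62677 = \left(221839 + 18225\right) - 62677 = 240064 - 62677 = 177387$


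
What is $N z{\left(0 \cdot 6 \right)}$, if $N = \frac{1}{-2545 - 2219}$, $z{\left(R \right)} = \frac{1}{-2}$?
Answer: $\frac{1}{9528} \approx 0.00010495$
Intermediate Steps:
$z{\left(R \right)} = - \frac{1}{2}$
$N = - \frac{1}{4764}$ ($N = \frac{1}{-4764} = - \frac{1}{4764} \approx -0.00020991$)
$N z{\left(0 \cdot 6 \right)} = \left(- \frac{1}{4764}\right) \left(- \frac{1}{2}\right) = \frac{1}{9528}$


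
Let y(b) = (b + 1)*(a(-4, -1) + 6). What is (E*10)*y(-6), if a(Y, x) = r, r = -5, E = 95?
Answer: -4750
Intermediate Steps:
a(Y, x) = -5
y(b) = 1 + b (y(b) = (b + 1)*(-5 + 6) = (1 + b)*1 = 1 + b)
(E*10)*y(-6) = (95*10)*(1 - 6) = 950*(-5) = -4750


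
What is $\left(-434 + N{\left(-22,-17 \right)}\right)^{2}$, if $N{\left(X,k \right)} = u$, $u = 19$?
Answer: $172225$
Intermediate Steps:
$N{\left(X,k \right)} = 19$
$\left(-434 + N{\left(-22,-17 \right)}\right)^{2} = \left(-434 + 19\right)^{2} = \left(-415\right)^{2} = 172225$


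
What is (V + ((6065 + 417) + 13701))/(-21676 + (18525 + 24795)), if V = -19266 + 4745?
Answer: 2831/10822 ≈ 0.26160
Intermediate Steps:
V = -14521
(V + ((6065 + 417) + 13701))/(-21676 + (18525 + 24795)) = (-14521 + ((6065 + 417) + 13701))/(-21676 + (18525 + 24795)) = (-14521 + (6482 + 13701))/(-21676 + 43320) = (-14521 + 20183)/21644 = 5662*(1/21644) = 2831/10822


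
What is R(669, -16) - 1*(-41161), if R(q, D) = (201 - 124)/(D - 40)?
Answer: 329277/8 ≈ 41160.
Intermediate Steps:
R(q, D) = 77/(-40 + D)
R(669, -16) - 1*(-41161) = 77/(-40 - 16) - 1*(-41161) = 77/(-56) + 41161 = 77*(-1/56) + 41161 = -11/8 + 41161 = 329277/8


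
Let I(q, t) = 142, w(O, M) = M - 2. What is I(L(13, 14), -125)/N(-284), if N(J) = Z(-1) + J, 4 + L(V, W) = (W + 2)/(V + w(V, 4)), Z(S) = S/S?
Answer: -142/283 ≈ -0.50177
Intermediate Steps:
w(O, M) = -2 + M
Z(S) = 1
L(V, W) = -4 + (2 + W)/(2 + V) (L(V, W) = -4 + (W + 2)/(V + (-2 + 4)) = -4 + (2 + W)/(V + 2) = -4 + (2 + W)/(2 + V))
N(J) = 1 + J
I(L(13, 14), -125)/N(-284) = 142/(1 - 284) = 142/(-283) = 142*(-1/283) = -142/283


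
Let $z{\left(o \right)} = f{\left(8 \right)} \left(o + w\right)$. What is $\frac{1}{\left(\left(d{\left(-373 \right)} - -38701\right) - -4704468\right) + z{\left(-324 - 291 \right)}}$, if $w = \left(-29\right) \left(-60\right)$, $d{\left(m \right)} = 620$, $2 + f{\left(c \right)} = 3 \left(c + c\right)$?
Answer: $\frac{1}{4795539} \approx 2.0853 \cdot 10^{-7}$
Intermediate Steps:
$f{\left(c \right)} = -2 + 6 c$ ($f{\left(c \right)} = -2 + 3 \left(c + c\right) = -2 + 3 \cdot 2 c = -2 + 6 c$)
$w = 1740$
$z{\left(o \right)} = 80040 + 46 o$ ($z{\left(o \right)} = \left(-2 + 6 \cdot 8\right) \left(o + 1740\right) = \left(-2 + 48\right) \left(1740 + o\right) = 46 \left(1740 + o\right) = 80040 + 46 o$)
$\frac{1}{\left(\left(d{\left(-373 \right)} - -38701\right) - -4704468\right) + z{\left(-324 - 291 \right)}} = \frac{1}{\left(\left(620 - -38701\right) - -4704468\right) + \left(80040 + 46 \left(-324 - 291\right)\right)} = \frac{1}{\left(\left(620 + 38701\right) + 4704468\right) + \left(80040 + 46 \left(-615\right)\right)} = \frac{1}{\left(39321 + 4704468\right) + \left(80040 - 28290\right)} = \frac{1}{4743789 + 51750} = \frac{1}{4795539}$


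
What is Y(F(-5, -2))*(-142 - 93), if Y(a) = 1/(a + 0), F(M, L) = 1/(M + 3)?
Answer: 470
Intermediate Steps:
F(M, L) = 1/(3 + M)
Y(a) = 1/a
Y(F(-5, -2))*(-142 - 93) = (-142 - 93)/(1/(3 - 5)) = -235/1/(-2) = -235/(-½) = -2*(-235) = 470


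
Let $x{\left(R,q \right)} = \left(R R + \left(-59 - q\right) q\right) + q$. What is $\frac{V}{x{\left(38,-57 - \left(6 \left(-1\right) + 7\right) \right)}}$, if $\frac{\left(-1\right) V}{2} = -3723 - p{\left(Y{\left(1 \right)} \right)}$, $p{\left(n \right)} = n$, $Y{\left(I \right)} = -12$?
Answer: $\frac{3711}{722} \approx 5.1399$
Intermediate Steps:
$x{\left(R,q \right)} = q + R^{2} + q \left(-59 - q\right)$ ($x{\left(R,q \right)} = \left(R^{2} + q \left(-59 - q\right)\right) + q = q + R^{2} + q \left(-59 - q\right)$)
$V = 7422$ ($V = - 2 \left(-3723 - -12\right) = - 2 \left(-3723 + 12\right) = \left(-2\right) \left(-3711\right) = 7422$)
$\frac{V}{x{\left(38,-57 - \left(6 \left(-1\right) + 7\right) \right)}} = \frac{7422}{38^{2} - \left(-57 - \left(6 \left(-1\right) + 7\right)\right)^{2} - 58 \left(-57 - \left(6 \left(-1\right) + 7\right)\right)} = \frac{7422}{1444 - \left(-57 - \left(-6 + 7\right)\right)^{2} - 58 \left(-57 - \left(-6 + 7\right)\right)} = \frac{7422}{1444 - \left(-57 - 1\right)^{2} - 58 \left(-57 - 1\right)} = \frac{7422}{1444 - \left(-58\right)^{2} - -3364} = \frac{7422}{1444 - 3364 + 3364} = \frac{7422}{1444} = 7422 \cdot \frac{1}{1444} = \frac{3711}{722}$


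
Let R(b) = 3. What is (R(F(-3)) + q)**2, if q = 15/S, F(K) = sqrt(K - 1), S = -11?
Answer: 324/121 ≈ 2.6777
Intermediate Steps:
F(K) = sqrt(-1 + K)
q = -15/11 (q = 15/(-11) = 15*(-1/11) = -15/11 ≈ -1.3636)
(R(F(-3)) + q)**2 = (3 - 15/11)**2 = (18/11)**2 = 324/121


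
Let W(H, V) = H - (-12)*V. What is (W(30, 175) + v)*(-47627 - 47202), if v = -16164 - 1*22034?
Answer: 3420292372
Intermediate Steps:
W(H, V) = H + 12*V
v = -38198 (v = -16164 - 22034 = -38198)
(W(30, 175) + v)*(-47627 - 47202) = ((30 + 12*175) - 38198)*(-47627 - 47202) = ((30 + 2100) - 38198)*(-94829) = (2130 - 38198)*(-94829) = -36068*(-94829) = 3420292372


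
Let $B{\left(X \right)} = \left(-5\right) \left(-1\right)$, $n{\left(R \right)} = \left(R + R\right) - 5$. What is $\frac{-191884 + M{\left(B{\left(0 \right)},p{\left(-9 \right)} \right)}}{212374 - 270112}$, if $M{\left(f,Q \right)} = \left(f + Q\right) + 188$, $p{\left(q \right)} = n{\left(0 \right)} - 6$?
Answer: $\frac{95851}{28869} \approx 3.3202$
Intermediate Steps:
$n{\left(R \right)} = -5 + 2 R$ ($n{\left(R \right)} = 2 R - 5 = -5 + 2 R$)
$B{\left(X \right)} = 5$
$p{\left(q \right)} = -11$ ($p{\left(q \right)} = \left(-5 + 2 \cdot 0\right) - 6 = \left(-5 + 0\right) - 6 = -5 - 6 = -11$)
$M{\left(f,Q \right)} = 188 + Q + f$ ($M{\left(f,Q \right)} = \left(Q + f\right) + 188 = 188 + Q + f$)
$\frac{-191884 + M{\left(B{\left(0 \right)},p{\left(-9 \right)} \right)}}{212374 - 270112} = \frac{-191884 + \left(188 - 11 + 5\right)}{212374 - 270112} = \frac{-191884 + 182}{-57738} = \left(-191702\right) \left(- \frac{1}{57738}\right) = \frac{95851}{28869}$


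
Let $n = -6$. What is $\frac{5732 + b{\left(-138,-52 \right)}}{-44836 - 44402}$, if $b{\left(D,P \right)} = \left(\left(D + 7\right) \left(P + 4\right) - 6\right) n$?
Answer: $\frac{15980}{44619} \approx 0.35814$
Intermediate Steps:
$b{\left(D,P \right)} = 36 - 6 \left(4 + P\right) \left(7 + D\right)$ ($b{\left(D,P \right)} = \left(\left(D + 7\right) \left(P + 4\right) - 6\right) \left(-6\right) = \left(\left(7 + D\right) \left(4 + P\right) - 6\right) \left(-6\right) = \left(\left(4 + P\right) \left(7 + D\right) - 6\right) \left(-6\right) = \left(-6 + \left(4 + P\right) \left(7 + D\right)\right) \left(-6\right) = 36 - 6 \left(4 + P\right) \left(7 + D\right)$)
$\frac{5732 + b{\left(-138,-52 \right)}}{-44836 - 44402} = \frac{5732 - \left(-5364 + 43056\right)}{-44836 - 44402} = \frac{5732 + \left(-132 + 2184 + 3312 - 43056\right)}{-89238} = \left(5732 - 37692\right) \left(- \frac{1}{89238}\right) = \left(-31960\right) \left(- \frac{1}{89238}\right) = \frac{15980}{44619}$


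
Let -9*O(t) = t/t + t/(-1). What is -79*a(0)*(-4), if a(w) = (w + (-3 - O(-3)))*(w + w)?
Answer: 0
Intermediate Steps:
O(t) = -⅑ + t/9 (O(t) = -(t/t + t/(-1))/9 = -(1 + t*(-1))/9 = -(1 - t)/9 = -⅑ + t/9)
a(w) = 2*w*(-23/9 + w) (a(w) = (w + (-3 - (-⅑ + (⅑)*(-3))))*(w + w) = (w + (-3 - (-⅑ - ⅓)))*(2*w) = (w + (-3 - 1*(-4/9)))*(2*w) = (w + (-3 + 4/9))*(2*w) = (w - 23/9)*(2*w) = (-23/9 + w)*(2*w) = 2*w*(-23/9 + w))
-79*a(0)*(-4) = -158*0*(-23 + 9*0)/9*(-4) = -158*0*(-23 + 0)/9*(-4) = -158*0*(-23)/9*(-4) = -79*0*(-4) = 0*(-4) = 0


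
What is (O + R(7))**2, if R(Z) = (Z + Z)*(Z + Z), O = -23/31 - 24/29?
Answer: 30552592849/808201 ≈ 37803.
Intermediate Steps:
O = -1411/899 (O = -23*1/31 - 24*1/29 = -23/31 - 24/29 = -1411/899 ≈ -1.5695)
R(Z) = 4*Z**2 (R(Z) = (2*Z)*(2*Z) = 4*Z**2)
(O + R(7))**2 = (-1411/899 + 4*7**2)**2 = (-1411/899 + 4*49)**2 = (-1411/899 + 196)**2 = (174793/899)**2 = 30552592849/808201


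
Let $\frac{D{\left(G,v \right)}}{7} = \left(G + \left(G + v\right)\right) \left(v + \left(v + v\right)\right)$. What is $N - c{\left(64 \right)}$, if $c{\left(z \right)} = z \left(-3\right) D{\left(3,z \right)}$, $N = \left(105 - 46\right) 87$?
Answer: $18068493$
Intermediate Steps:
$D{\left(G,v \right)} = 21 v \left(v + 2 G\right)$ ($D{\left(G,v \right)} = 7 \left(G + \left(G + v\right)\right) \left(v + \left(v + v\right)\right) = 7 \left(v + 2 G\right) \left(v + 2 v\right) = 7 \left(v + 2 G\right) 3 v = 7 \cdot 3 v \left(v + 2 G\right) = 21 v \left(v + 2 G\right)$)
$N = 5133$ ($N = 59 \cdot 87 = 5133$)
$c{\left(z \right)} = - 63 z^{2} \left(6 + z\right)$ ($c{\left(z \right)} = z \left(-3\right) 21 z \left(z + 2 \cdot 3\right) = - 3 z 21 z \left(z + 6\right) = - 3 z 21 z \left(6 + z\right) = - 63 z^{2} \left(6 + z\right)$)
$N - c{\left(64 \right)} = 5133 - 63 \cdot 64^{2} \left(-6 - 64\right) = 5133 - 63 \cdot 4096 \left(-6 - 64\right) = 5133 - 63 \cdot 4096 \left(-70\right) = 5133 - -18063360 = 5133 + 18063360 = 18068493$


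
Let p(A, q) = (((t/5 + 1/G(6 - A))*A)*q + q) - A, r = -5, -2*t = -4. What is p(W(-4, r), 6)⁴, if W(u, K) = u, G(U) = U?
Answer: 16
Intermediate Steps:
t = 2 (t = -½*(-4) = 2)
p(A, q) = q - A + A*q*(⅖ + 1/(6 - A)) (p(A, q) = (((2/5 + 1/(6 - A))*A)*q + q) - A = (((2*(⅕) + 1/(6 - A))*A)*q + q) - A = (((⅖ + 1/(6 - A))*A)*q + q) - A = ((A*(⅖ + 1/(6 - A)))*q + q) - A = (A*q*(⅖ + 1/(6 - A)) + q) - A = (q + A*q*(⅖ + 1/(6 - A))) - A = q - A + A*q*(⅖ + 1/(6 - A)))
p(W(-4, r), 6)⁴ = ((-1*(-4)*6 + (-6 - 4)*(-5*(-4) + 5*6 + 2*(-4)*6)/5)/(-6 - 4))⁴ = ((24 + (⅕)*(-10)*(20 + 30 - 48))/(-10))⁴ = (-(24 + (⅕)*(-10)*2)/10)⁴ = (-(24 - 4)/10)⁴ = (-⅒*20)⁴ = (-2)⁴ = 16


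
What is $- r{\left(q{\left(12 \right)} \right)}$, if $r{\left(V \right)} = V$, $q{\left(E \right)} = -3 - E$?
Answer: $15$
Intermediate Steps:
$- r{\left(q{\left(12 \right)} \right)} = - (-3 - 12) = \left(-1\right) \left(-15\right) = 15$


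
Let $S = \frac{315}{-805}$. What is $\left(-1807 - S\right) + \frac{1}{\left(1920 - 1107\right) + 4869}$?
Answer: $- \frac{236098441}{130686} \approx -1806.6$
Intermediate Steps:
$S = - \frac{9}{23}$ ($S = 315 \left(- \frac{1}{805}\right) = - \frac{9}{23} \approx -0.3913$)
$\left(-1807 - S\right) + \frac{1}{\left(1920 - 1107\right) + 4869} = \left(-1807 - - \frac{9}{23}\right) + \frac{1}{\left(1920 - 1107\right) + 4869} = \left(-1807 + \frac{9}{23}\right) + \frac{1}{\left(1920 - 1107\right) + 4869} = - \frac{41552}{23} + \frac{1}{813 + 4869} = - \frac{41552}{23} + \frac{1}{5682} = - \frac{236098441}{130686}$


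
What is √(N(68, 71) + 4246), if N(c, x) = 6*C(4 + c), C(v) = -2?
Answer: √4234 ≈ 65.069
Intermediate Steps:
N(c, x) = -12 (N(c, x) = 6*(-2) = -12)
√(N(68, 71) + 4246) = √(-12 + 4246) = √4234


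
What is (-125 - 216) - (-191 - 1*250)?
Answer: 100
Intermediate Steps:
(-125 - 216) - (-191 - 1*250) = -341 - (-191 - 250) = -341 - 1*(-441) = -341 + 441 = 100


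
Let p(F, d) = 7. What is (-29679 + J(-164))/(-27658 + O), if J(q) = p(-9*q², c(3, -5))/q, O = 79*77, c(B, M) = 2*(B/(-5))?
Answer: 4867363/3538300 ≈ 1.3756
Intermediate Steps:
c(B, M) = -2*B/5 (c(B, M) = 2*(B*(-⅕)) = 2*(-B/5) = -2*B/5)
O = 6083
J(q) = 7/q
(-29679 + J(-164))/(-27658 + O) = (-29679 + 7/(-164))/(-27658 + 6083) = (-29679 + 7*(-1/164))/(-21575) = (-29679 - 7/164)*(-1/21575) = -4867363/164*(-1/21575) = 4867363/3538300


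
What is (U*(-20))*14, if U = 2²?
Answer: -1120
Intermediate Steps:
U = 4
(U*(-20))*14 = (4*(-20))*14 = -80*14 = -1120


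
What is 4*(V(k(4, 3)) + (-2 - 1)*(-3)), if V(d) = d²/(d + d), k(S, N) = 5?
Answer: 46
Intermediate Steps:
V(d) = d/2 (V(d) = d²/((2*d)) = (1/(2*d))*d² = d/2)
4*(V(k(4, 3)) + (-2 - 1)*(-3)) = 4*((½)*5 + (-2 - 1)*(-3)) = 4*(5/2 - 3*(-3)) = 4*(5/2 + 9) = 4*(23/2) = 46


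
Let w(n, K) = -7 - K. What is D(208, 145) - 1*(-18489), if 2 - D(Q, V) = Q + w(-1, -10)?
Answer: 18280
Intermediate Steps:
D(Q, V) = -1 - Q (D(Q, V) = 2 - (Q + (-7 - 1*(-10))) = 2 - (Q + (-7 + 10)) = 2 - (Q + 3) = 2 - (3 + Q) = 2 + (-3 - Q) = -1 - Q)
D(208, 145) - 1*(-18489) = (-1 - 1*208) - 1*(-18489) = (-1 - 208) + 18489 = -209 + 18489 = 18280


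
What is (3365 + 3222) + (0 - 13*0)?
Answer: 6587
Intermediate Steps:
(3365 + 3222) + (0 - 13*0) = 6587 + (0 + 0) = 6587 + 0 = 6587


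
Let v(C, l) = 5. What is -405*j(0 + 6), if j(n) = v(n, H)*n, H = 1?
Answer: -12150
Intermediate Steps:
j(n) = 5*n
-405*j(0 + 6) = -2025*(0 + 6) = -2025*6 = -405*30 = -12150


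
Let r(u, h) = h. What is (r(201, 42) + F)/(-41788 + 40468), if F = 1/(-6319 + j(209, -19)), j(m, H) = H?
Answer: -53239/1673232 ≈ -0.031818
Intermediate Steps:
F = -1/6338 (F = 1/(-6319 - 19) = 1/(-6338) = -1/6338 ≈ -0.00015778)
(r(201, 42) + F)/(-41788 + 40468) = (42 - 1/6338)/(-41788 + 40468) = (266195/6338)/(-1320) = (266195/6338)*(-1/1320) = -53239/1673232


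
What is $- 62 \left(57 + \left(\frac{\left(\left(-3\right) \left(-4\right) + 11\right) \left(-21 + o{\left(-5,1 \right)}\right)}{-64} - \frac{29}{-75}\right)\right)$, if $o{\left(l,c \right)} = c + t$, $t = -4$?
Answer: $- \frac{1227817}{300} \approx -4092.7$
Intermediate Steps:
$o{\left(l,c \right)} = -4 + c$ ($o{\left(l,c \right)} = c - 4 = -4 + c$)
$- 62 \left(57 + \left(\frac{\left(\left(-3\right) \left(-4\right) + 11\right) \left(-21 + o{\left(-5,1 \right)}\right)}{-64} - \frac{29}{-75}\right)\right) = - 62 \left(57 - \left(- \frac{29}{75} - \frac{\left(\left(-3\right) \left(-4\right) + 11\right) \left(-21 + \left(-4 + 1\right)\right)}{-64}\right)\right) = - 62 \left(57 - \left(- \frac{29}{75} - \left(12 + 11\right) \left(-21 - 3\right) \left(- \frac{1}{64}\right)\right)\right) = - 62 \left(57 + \left(23 \left(-24\right) \left(- \frac{1}{64}\right) + \frac{29}{75}\right)\right) = - 62 \left(57 + \left(\left(-552\right) \left(- \frac{1}{64}\right) + \frac{29}{75}\right)\right) = - 62 \left(57 + \left(\frac{69}{8} + \frac{29}{75}\right)\right) = - 62 \left(57 + \frac{5407}{600}\right) = \left(-62\right) \frac{39607}{600} = - \frac{1227817}{300}$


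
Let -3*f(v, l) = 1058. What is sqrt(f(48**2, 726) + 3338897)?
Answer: sqrt(30046899)/3 ≈ 1827.2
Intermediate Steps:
f(v, l) = -1058/3 (f(v, l) = -1/3*1058 = -1058/3)
sqrt(f(48**2, 726) + 3338897) = sqrt(-1058/3 + 3338897) = sqrt(10015633/3) = sqrt(30046899)/3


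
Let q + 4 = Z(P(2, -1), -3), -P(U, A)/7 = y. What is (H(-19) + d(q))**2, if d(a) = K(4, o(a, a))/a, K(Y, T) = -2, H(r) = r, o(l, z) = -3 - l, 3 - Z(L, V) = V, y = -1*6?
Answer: 400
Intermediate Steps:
y = -6
P(U, A) = 42 (P(U, A) = -7*(-6) = 42)
Z(L, V) = 3 - V
q = 2 (q = -4 + (3 - 1*(-3)) = -4 + (3 + 3) = -4 + 6 = 2)
d(a) = -2/a
(H(-19) + d(q))**2 = (-19 - 2/2)**2 = (-19 - 2*1/2)**2 = (-19 - 1)**2 = (-20)**2 = 400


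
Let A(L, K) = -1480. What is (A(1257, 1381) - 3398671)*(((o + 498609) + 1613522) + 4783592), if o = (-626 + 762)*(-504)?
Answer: -23213439504029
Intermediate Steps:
o = -68544 (o = 136*(-504) = -68544)
(A(1257, 1381) - 3398671)*(((o + 498609) + 1613522) + 4783592) = (-1480 - 3398671)*(((-68544 + 498609) + 1613522) + 4783592) = -3400151*((430065 + 1613522) + 4783592) = -3400151*(2043587 + 4783592) = -3400151*6827179 = -23213439504029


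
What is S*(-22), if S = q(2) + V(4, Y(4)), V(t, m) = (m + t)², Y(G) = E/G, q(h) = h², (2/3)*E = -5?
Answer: -5995/32 ≈ -187.34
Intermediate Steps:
E = -15/2 (E = (3/2)*(-5) = -15/2 ≈ -7.5000)
Y(G) = -15/(2*G)
S = 545/64 (S = 2² + (-15/2/4 + 4)² = 4 + (-15/2*¼ + 4)² = 4 + (-15/8 + 4)² = 4 + (17/8)² = 4 + 289/64 = 545/64 ≈ 8.5156)
S*(-22) = (545/64)*(-22) = -5995/32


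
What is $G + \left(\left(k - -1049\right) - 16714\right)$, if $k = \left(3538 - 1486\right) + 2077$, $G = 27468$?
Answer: $15932$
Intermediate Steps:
$k = 4129$ ($k = 2052 + 2077 = 4129$)
$G + \left(\left(k - -1049\right) - 16714\right) = 27468 + \left(\left(4129 - -1049\right) - 16714\right) = 27468 + \left(\left(4129 + \left(-3387 + 4436\right)\right) - 16714\right) = 27468 + \left(\left(4129 + 1049\right) - 16714\right) = 27468 + \left(5178 - 16714\right) = 27468 - 11536 = 15932$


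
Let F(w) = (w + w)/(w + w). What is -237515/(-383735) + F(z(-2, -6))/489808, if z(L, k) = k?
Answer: 2115220561/3417390416 ≈ 0.61896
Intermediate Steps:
F(w) = 1 (F(w) = (2*w)/((2*w)) = (2*w)*(1/(2*w)) = 1)
-237515/(-383735) + F(z(-2, -6))/489808 = -237515/(-383735) + 1/489808 = -237515*(-1/383735) + 1*(1/489808) = 47503/76747 + 1/489808 = 2115220561/3417390416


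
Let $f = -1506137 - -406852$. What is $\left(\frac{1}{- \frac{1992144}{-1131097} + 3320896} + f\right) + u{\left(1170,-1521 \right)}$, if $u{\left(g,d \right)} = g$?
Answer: $- \frac{374982063562026213}{341477954096} \approx -1.0981 \cdot 10^{6}$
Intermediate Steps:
$f = -1099285$ ($f = -1506137 + 406852 = -1099285$)
$\left(\frac{1}{- \frac{1992144}{-1131097} + 3320896} + f\right) + u{\left(1170,-1521 \right)} = \left(\frac{1}{- \frac{1992144}{-1131097} + 3320896} - 1099285\right) + 1170 = \left(\frac{1}{\left(-1992144\right) \left(- \frac{1}{1131097}\right) + 3320896} - 1099285\right) + 1170 = \left(\frac{1}{\frac{181104}{102827} + 3320896} - 1099285\right) + 1170 = \left(\frac{1}{\frac{341477954096}{102827}} - 1099285\right) + 1170 = \left(\frac{102827}{341477954096} - 1099285\right) + 1170 = - \frac{375381592768318533}{341477954096} + 1170 = - \frac{374982063562026213}{341477954096}$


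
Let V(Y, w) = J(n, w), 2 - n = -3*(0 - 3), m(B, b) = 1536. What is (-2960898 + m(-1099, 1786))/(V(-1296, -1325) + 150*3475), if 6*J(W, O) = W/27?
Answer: -479416644/84442493 ≈ -5.6774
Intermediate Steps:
n = -7 (n = 2 - (-3)*(0 - 3) = 2 - (-3)*(-3) = 2 - 1*9 = 2 - 9 = -7)
J(W, O) = W/162 (J(W, O) = (W/27)/6 = W/162)
V(Y, w) = -7/162 (V(Y, w) = (1/162)*(-7) = -7/162)
(-2960898 + m(-1099, 1786))/(V(-1296, -1325) + 150*3475) = (-2960898 + 1536)/(-7/162 + 150*3475) = -2959362/(-7/162 + 521250) = -2959362/84442493/162 = -2959362*162/84442493 = -479416644/84442493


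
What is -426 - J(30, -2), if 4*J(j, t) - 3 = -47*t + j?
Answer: -1831/4 ≈ -457.75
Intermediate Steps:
J(j, t) = ¾ - 47*t/4 + j/4 (J(j, t) = ¾ + (-47*t + j)/4 = ¾ + (j - 47*t)/4 = ¾ + (-47*t/4 + j/4) = ¾ - 47*t/4 + j/4)
-426 - J(30, -2) = -426 - (¾ - 47/4*(-2) + (¼)*30) = -426 - (¾ + 47/2 + 15/2) = -426 - 1*127/4 = -426 - 127/4 = -1831/4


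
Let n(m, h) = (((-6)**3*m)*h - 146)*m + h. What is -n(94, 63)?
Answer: 120253949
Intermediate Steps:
n(m, h) = h + m*(-146 - 216*h*m) (n(m, h) = ((-216*m)*h - 146)*m + h = (-216*h*m - 146)*m + h = (-146 - 216*h*m)*m + h = m*(-146 - 216*h*m) + h = h + m*(-146 - 216*h*m))
-n(94, 63) = -(63 - 146*94 - 216*63*94**2) = -(63 - 13724 - 216*63*8836) = -(63 - 13724 - 120240288) = -1*(-120253949) = 120253949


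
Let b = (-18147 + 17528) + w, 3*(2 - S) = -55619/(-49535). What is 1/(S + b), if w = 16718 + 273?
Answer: 148605/2433202651 ≈ 6.1074e-5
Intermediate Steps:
w = 16991
S = 241591/148605 (S = 2 - (-55619)/(3*(-49535)) = 2 - (-55619)*(-1)/(3*49535) = 2 - 1/3*55619/49535 = 2 - 55619/148605 = 241591/148605 ≈ 1.6257)
b = 16372 (b = (-18147 + 17528) + 16991 = -619 + 16991 = 16372)
1/(S + b) = 1/(241591/148605 + 16372) = 1/(2433202651/148605) = 148605/2433202651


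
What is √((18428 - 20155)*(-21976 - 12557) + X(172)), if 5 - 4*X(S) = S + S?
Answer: 5*√9542145/2 ≈ 7722.6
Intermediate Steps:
X(S) = 5/4 - S/2 (X(S) = 5/4 - (S + S)/4 = 5/4 - S/2)
√((18428 - 20155)*(-21976 - 12557) + X(172)) = √((18428 - 20155)*(-21976 - 12557) + (5/4 - ½*172)) = √(-1727*(-34533) + (5/4 - 86)) = √(59638491 - 339/4) = √(238553625/4) = 5*√9542145/2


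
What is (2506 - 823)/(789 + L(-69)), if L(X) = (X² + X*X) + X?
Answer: 187/1138 ≈ 0.16432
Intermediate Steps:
L(X) = X + 2*X² (L(X) = (X² + X²) + X = 2*X² + X = X + 2*X²)
(2506 - 823)/(789 + L(-69)) = (2506 - 823)/(789 - 69*(1 + 2*(-69))) = 1683/(789 - 69*(1 - 138)) = 1683/(789 - 69*(-137)) = 1683/(789 + 9453) = 1683/10242 = 1683*(1/10242) = 187/1138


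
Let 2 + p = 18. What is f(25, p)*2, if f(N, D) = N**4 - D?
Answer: 781218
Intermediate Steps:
p = 16 (p = -2 + 18 = 16)
f(25, p)*2 = (25**4 - 1*16)*2 = (390625 - 16)*2 = 390609*2 = 781218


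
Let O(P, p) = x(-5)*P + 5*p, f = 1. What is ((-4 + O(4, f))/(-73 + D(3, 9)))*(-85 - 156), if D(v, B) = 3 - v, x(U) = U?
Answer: -4579/73 ≈ -62.726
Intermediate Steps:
O(P, p) = -5*P + 5*p
((-4 + O(4, f))/(-73 + D(3, 9)))*(-85 - 156) = ((-4 + (-5*4 + 5*1))/(-73 + (3 - 1*3)))*(-85 - 156) = ((-4 + (-20 + 5))/(-73 + (3 - 3)))*(-241) = ((-4 - 15)/(-73 + 0))*(-241) = -19/(-73)*(-241) = -19*(-1/73)*(-241) = (19/73)*(-241) = -4579/73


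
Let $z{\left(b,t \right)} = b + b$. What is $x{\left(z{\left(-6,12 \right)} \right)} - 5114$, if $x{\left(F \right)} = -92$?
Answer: $-5206$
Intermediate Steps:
$z{\left(b,t \right)} = 2 b$
$x{\left(z{\left(-6,12 \right)} \right)} - 5114 = -92 - 5114 = -5206$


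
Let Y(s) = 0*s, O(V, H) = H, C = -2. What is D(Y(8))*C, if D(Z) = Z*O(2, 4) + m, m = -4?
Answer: 8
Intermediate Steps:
Y(s) = 0
D(Z) = -4 + 4*Z (D(Z) = Z*4 - 4 = 4*Z - 4 = -4 + 4*Z)
D(Y(8))*C = (-4 + 4*0)*(-2) = (-4 + 0)*(-2) = -4*(-2) = 8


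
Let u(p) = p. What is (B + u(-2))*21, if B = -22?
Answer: -504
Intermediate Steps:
(B + u(-2))*21 = (-22 - 2)*21 = -24*21 = -504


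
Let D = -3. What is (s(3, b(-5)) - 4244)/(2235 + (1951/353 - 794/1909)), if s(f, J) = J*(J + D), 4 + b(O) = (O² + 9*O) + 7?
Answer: -328851976/188694909 ≈ -1.7428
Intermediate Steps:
b(O) = 3 + O² + 9*O (b(O) = -4 + ((O² + 9*O) + 7) = -4 + (7 + O² + 9*O) = 3 + O² + 9*O)
s(f, J) = J*(-3 + J) (s(f, J) = J*(J - 3) = J*(-3 + J))
(s(3, b(-5)) - 4244)/(2235 + (1951/353 - 794/1909)) = ((3 + (-5)² + 9*(-5))*(-3 + (3 + (-5)² + 9*(-5))) - 4244)/(2235 + (1951/353 - 794/1909)) = ((3 + 25 - 45)*(-3 + (3 + 25 - 45)) - 4244)/(2235 + (1951*(1/353) - 794*1/1909)) = (-17*(-3 - 17) - 4244)/(2235 + (1951/353 - 794/1909)) = (-17*(-20) - 4244)/(2235 + 3444177/673877) = (340 - 4244)/(1509559272/673877) = -3904*673877/1509559272 = -328851976/188694909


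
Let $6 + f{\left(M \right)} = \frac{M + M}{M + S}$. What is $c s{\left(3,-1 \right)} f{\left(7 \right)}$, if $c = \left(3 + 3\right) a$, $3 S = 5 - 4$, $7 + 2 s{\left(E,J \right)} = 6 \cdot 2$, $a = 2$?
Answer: $- \frac{1350}{11} \approx -122.73$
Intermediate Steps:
$s{\left(E,J \right)} = \frac{5}{2}$ ($s{\left(E,J \right)} = - \frac{7}{2} + \frac{6 \cdot 2}{2} = - \frac{7}{2} + \frac{1}{2} \cdot 12 = - \frac{7}{2} + 6 = \frac{5}{2}$)
$S = \frac{1}{3}$ ($S = \frac{5 - 4}{3} = \frac{1}{3} \cdot 1 = \frac{1}{3} \approx 0.33333$)
$f{\left(M \right)} = -6 + \frac{2 M}{\frac{1}{3} + M}$ ($f{\left(M \right)} = -6 + \frac{M + M}{M + \frac{1}{3}} = -6 + \frac{2 M}{\frac{1}{3} + M}$)
$c = 12$ ($c = \left(3 + 3\right) 2 = 6 \cdot 2 = 12$)
$c s{\left(3,-1 \right)} f{\left(7 \right)} = 12 \cdot \frac{5}{2} \frac{6 \left(-1 - 14\right)}{1 + 3 \cdot 7} = 30 \frac{6 \left(-1 - 14\right)}{1 + 21} = 30 \cdot 6 \cdot \frac{1}{22} \left(-15\right) = 30 \left(- \frac{45}{11}\right) = - \frac{1350}{11}$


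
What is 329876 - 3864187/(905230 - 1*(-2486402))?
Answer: 1118814133445/3391632 ≈ 3.2988e+5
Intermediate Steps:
329876 - 3864187/(905230 - 1*(-2486402)) = 329876 - 3864187/(905230 + 2486402) = 329876 - 3864187/3391632 = 1118814133445/3391632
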